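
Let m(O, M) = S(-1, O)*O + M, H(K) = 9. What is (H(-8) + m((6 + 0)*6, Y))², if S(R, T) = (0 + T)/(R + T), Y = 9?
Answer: 3709476/1225 ≈ 3028.1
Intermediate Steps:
S(R, T) = T/(R + T)
m(O, M) = M + O²/(-1 + O) (m(O, M) = (O/(-1 + O))*O + M = O²/(-1 + O) + M = M + O²/(-1 + O))
(H(-8) + m((6 + 0)*6, Y))² = (9 + (((6 + 0)*6)² + 9*(-1 + (6 + 0)*6))/(-1 + (6 + 0)*6))² = (9 + ((6*6)² + 9*(-1 + 6*6))/(-1 + 6*6))² = (9 + (36² + 9*(-1 + 36))/(-1 + 36))² = (9 + (1296 + 9*35)/35)² = (9 + (1296 + 315)/35)² = (9 + (1/35)*1611)² = (9 + 1611/35)² = (1926/35)² = 3709476/1225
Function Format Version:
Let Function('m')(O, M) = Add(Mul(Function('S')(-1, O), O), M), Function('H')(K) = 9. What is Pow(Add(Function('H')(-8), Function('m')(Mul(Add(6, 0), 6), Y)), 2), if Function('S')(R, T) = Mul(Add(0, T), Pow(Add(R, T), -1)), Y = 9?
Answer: Rational(3709476, 1225) ≈ 3028.1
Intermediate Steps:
Function('S')(R, T) = Mul(T, Pow(Add(R, T), -1))
Function('m')(O, M) = Add(M, Mul(Pow(O, 2), Pow(Add(-1, O), -1))) (Function('m')(O, M) = Add(Mul(Mul(O, Pow(Add(-1, O), -1)), O), M) = Add(Mul(Pow(O, 2), Pow(Add(-1, O), -1)), M) = Add(M, Mul(Pow(O, 2), Pow(Add(-1, O), -1))))
Pow(Add(Function('H')(-8), Function('m')(Mul(Add(6, 0), 6), Y)), 2) = Pow(Add(9, Mul(Pow(Add(-1, Mul(Add(6, 0), 6)), -1), Add(Pow(Mul(Add(6, 0), 6), 2), Mul(9, Add(-1, Mul(Add(6, 0), 6)))))), 2) = Pow(Add(9, Mul(Pow(Add(-1, Mul(6, 6)), -1), Add(Pow(Mul(6, 6), 2), Mul(9, Add(-1, Mul(6, 6)))))), 2) = Pow(Add(9, Mul(Pow(Add(-1, 36), -1), Add(Pow(36, 2), Mul(9, Add(-1, 36))))), 2) = Pow(Add(9, Mul(Pow(35, -1), Add(1296, Mul(9, 35)))), 2) = Pow(Add(9, Mul(Rational(1, 35), Add(1296, 315))), 2) = Pow(Add(9, Mul(Rational(1, 35), 1611)), 2) = Pow(Add(9, Rational(1611, 35)), 2) = Pow(Rational(1926, 35), 2) = Rational(3709476, 1225)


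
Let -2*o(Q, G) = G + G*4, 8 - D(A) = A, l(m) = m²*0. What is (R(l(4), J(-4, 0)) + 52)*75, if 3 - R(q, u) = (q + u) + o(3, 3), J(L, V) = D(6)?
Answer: 9075/2 ≈ 4537.5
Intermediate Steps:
l(m) = 0
D(A) = 8 - A
J(L, V) = 2 (J(L, V) = 8 - 1*6 = 8 - 6 = 2)
o(Q, G) = -5*G/2 (o(Q, G) = -(G + G*4)/2 = -(G + 4*G)/2 = -5*G/2)
R(q, u) = 21/2 - q - u (R(q, u) = 3 - ((q + u) - 5/2*3) = 3 - ((q + u) - 15/2) = 3 - (-15/2 + q + u) = 3 + (15/2 - q - u) = 21/2 - q - u)
(R(l(4), J(-4, 0)) + 52)*75 = ((21/2 - 1*0 - 1*2) + 52)*75 = ((21/2 + 0 - 2) + 52)*75 = (17/2 + 52)*75 = (121/2)*75 = 9075/2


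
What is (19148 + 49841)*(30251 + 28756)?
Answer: 4070833923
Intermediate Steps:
(19148 + 49841)*(30251 + 28756) = 68989*59007 = 4070833923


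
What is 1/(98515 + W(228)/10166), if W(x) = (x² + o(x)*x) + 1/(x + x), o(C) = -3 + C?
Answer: 356592/35133283765 ≈ 1.0150e-5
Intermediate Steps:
W(x) = x² + 1/(2*x) + x*(-3 + x) (W(x) = (x² + (-3 + x)*x) + 1/(x + x) = (x² + x*(-3 + x)) + 1/(2*x) = x² + 1/(2*x) + x*(-3 + x))
1/(98515 + W(228)/10166) = 1/(98515 + ((½)/228 - 3*228 + 2*228²)/10166) = 1/(98515 + ((½)*(1/228) - 684 + 2*51984)*(1/10166)) = 1/(98515 + (1/456 - 684 + 103968)*(1/10166)) = 1/(98515 + (47097505/456)*(1/10166)) = 1/(98515 + 3622885/356592) = 1/(35133283765/356592) = 356592/35133283765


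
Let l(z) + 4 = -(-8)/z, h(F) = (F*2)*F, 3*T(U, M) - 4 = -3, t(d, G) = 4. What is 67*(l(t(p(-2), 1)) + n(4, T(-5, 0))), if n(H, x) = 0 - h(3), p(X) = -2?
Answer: -1340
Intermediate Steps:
T(U, M) = ⅓ (T(U, M) = 4/3 + (⅓)*(-3) = 4/3 - 1 = ⅓)
h(F) = 2*F² (h(F) = (2*F)*F = 2*F²)
l(z) = -4 + 8/z (l(z) = -4 - (-8)/z = -4 + 8/z)
n(H, x) = -18 (n(H, x) = 0 - 2*3² = 0 - 2*9 = 0 - 1*18 = 0 - 18 = -18)
67*(l(t(p(-2), 1)) + n(4, T(-5, 0))) = 67*((-4 + 8/4) - 18) = 67*((-4 + 8*(¼)) - 18) = 67*((-4 + 2) - 18) = 67*(-2 - 18) = 67*(-20) = -1340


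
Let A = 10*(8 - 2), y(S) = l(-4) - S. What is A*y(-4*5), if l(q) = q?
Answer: 960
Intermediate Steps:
y(S) = -4 - S
A = 60 (A = 10*6 = 60)
A*y(-4*5) = 60*(-4 - (-4)*5) = 60*(-4 - 1*(-20)) = 60*(-4 + 20) = 60*16 = 960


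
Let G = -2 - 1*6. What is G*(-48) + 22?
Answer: 406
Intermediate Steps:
G = -8 (G = -2 - 6 = -8)
G*(-48) + 22 = -8*(-48) + 22 = 384 + 22 = 406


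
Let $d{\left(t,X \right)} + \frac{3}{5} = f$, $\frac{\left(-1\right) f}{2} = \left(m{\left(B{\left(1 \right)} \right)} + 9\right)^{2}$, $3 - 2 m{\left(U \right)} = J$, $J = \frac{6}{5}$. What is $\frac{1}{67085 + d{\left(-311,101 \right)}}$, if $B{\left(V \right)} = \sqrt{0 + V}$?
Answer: $\frac{50}{3344419} \approx 1.495 \cdot 10^{-5}$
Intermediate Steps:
$J = \frac{6}{5}$ ($J = 6 \cdot \frac{1}{5} = \frac{6}{5} \approx 1.2$)
$B{\left(V \right)} = \sqrt{V}$
$m{\left(U \right)} = \frac{9}{10}$ ($m{\left(U \right)} = \frac{3}{2} - \frac{3}{5} = \frac{9}{10}$)
$f = - \frac{9801}{50}$ ($f = - 2 \left(\frac{9}{10} + 9\right)^{2} = - 2 \left(\frac{99}{10}\right)^{2} = \left(-2\right) \frac{9801}{100} = - \frac{9801}{50} \approx -196.02$)
$d{\left(t,X \right)} = - \frac{9831}{50}$ ($d{\left(t,X \right)} = - \frac{3}{5} - \frac{9801}{50} = - \frac{9831}{50}$)
$\frac{1}{67085 + d{\left(-311,101 \right)}} = \frac{1}{67085 - \frac{9831}{50}} = \frac{1}{\frac{3344419}{50}} = \frac{50}{3344419}$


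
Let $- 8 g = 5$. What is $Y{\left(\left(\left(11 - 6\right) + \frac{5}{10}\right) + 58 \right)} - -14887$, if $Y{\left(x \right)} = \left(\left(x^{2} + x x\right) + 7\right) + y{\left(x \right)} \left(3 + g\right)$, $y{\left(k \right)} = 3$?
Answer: $\frac{183725}{8} \approx 22966.0$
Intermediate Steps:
$g = - \frac{5}{8}$ ($g = \left(- \frac{1}{8}\right) 5 = - \frac{5}{8} \approx -0.625$)
$Y{\left(x \right)} = \frac{113}{8} + 2 x^{2}$ ($Y{\left(x \right)} = \left(\left(x^{2} + x x\right) + 7\right) + 3 \left(3 - \frac{5}{8}\right) = \left(\left(x^{2} + x^{2}\right) + 7\right) + 3 \cdot \frac{19}{8} = \left(2 x^{2} + 7\right) + \frac{57}{8} = \left(7 + 2 x^{2}\right) + \frac{57}{8} = \frac{113}{8} + 2 x^{2}$)
$Y{\left(\left(\left(11 - 6\right) + \frac{5}{10}\right) + 58 \right)} - -14887 = \left(\frac{113}{8} + 2 \left(\left(\left(11 - 6\right) + \frac{5}{10}\right) + 58\right)^{2}\right) - -14887 = \left(\frac{113}{8} + 2 \left(\left(5 + 5 \cdot \frac{1}{10}\right) + 58\right)^{2}\right) + 14887 = \left(\frac{113}{8} + 2 \left(\left(5 + \frac{1}{2}\right) + 58\right)^{2}\right) + 14887 = \left(\frac{113}{8} + 2 \left(\frac{11}{2} + 58\right)^{2}\right) + 14887 = \left(\frac{113}{8} + 2 \left(\frac{127}{2}\right)^{2}\right) + 14887 = \left(\frac{113}{8} + 2 \cdot \frac{16129}{4}\right) + 14887 = \left(\frac{113}{8} + \frac{16129}{2}\right) + 14887 = \frac{64629}{8} + 14887 = \frac{183725}{8}$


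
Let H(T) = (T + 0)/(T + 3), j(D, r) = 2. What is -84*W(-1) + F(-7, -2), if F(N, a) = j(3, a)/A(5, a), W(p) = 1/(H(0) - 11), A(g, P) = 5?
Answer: 442/55 ≈ 8.0364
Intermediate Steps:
H(T) = T/(3 + T)
W(p) = -1/11 (W(p) = 1/(0/(3 + 0) - 11) = 1/(0/3 - 11) = 1/(0*(⅓) - 11) = 1/(0 - 11) = 1/(-11) = -1/11)
F(N, a) = ⅖ (F(N, a) = 2/5 = 2*(⅕) = ⅖)
-84*W(-1) + F(-7, -2) = -84*(-1/11) + ⅖ = 84/11 + ⅖ = 442/55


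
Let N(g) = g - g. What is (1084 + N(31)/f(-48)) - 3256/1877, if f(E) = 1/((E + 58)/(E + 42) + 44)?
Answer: 2031412/1877 ≈ 1082.3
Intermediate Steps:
N(g) = 0
f(E) = 1/(44 + (58 + E)/(42 + E)) (f(E) = 1/((58 + E)/(42 + E) + 44) = 1/(44 + (58 + E)/(42 + E)))
(1084 + N(31)/f(-48)) - 3256/1877 = (1084 + 0/(((42 - 48)/(1906 + 45*(-48))))) - 3256/1877 = (1084 + 0/((-6/(1906 - 2160)))) - 3256*1/1877 = (1084 + 0/((-6/(-254)))) - 3256/1877 = (1084 + 0/((-1/254*(-6)))) - 3256/1877 = (1084 + 0/(3/127)) - 3256/1877 = (1084 + 0*(127/3)) - 3256/1877 = (1084 + 0) - 3256/1877 = 1084 - 3256/1877 = 2031412/1877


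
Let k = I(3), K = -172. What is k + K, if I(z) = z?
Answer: -169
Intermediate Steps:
k = 3
k + K = 3 - 172 = -169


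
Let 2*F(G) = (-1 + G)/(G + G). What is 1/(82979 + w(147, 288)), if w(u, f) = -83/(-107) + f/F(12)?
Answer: 1177/99146364 ≈ 1.1871e-5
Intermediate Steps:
F(G) = (-1 + G)/(4*G) (F(G) = ((-1 + G)/(G + G))/2 = ((-1 + G)/((2*G)))/2 = ((-1 + G)*(1/(2*G)))/2 = ((-1 + G)/(2*G))/2 = (-1 + G)/(4*G))
w(u, f) = 83/107 + 48*f/11 (w(u, f) = -83/(-107) + f/(((¼)*(-1 + 12)/12)) = -83*(-1/107) + f/(((¼)*(1/12)*11)) = 83/107 + f/(11/48) = 83/107 + f*(48/11) = 83/107 + 48*f/11)
1/(82979 + w(147, 288)) = 1/(82979 + (83/107 + (48/11)*288)) = 1/(82979 + (83/107 + 13824/11)) = 1/(82979 + 1480081/1177) = 1/(99146364/1177) = 1177/99146364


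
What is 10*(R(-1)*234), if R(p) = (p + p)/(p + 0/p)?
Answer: 4680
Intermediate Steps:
R(p) = 2 (R(p) = (2*p)/(p + 0) = (2*p)/p = 2)
10*(R(-1)*234) = 10*(2*234) = 10*468 = 4680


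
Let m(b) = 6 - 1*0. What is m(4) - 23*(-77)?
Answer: 1777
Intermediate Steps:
m(b) = 6 (m(b) = 6 + 0 = 6)
m(4) - 23*(-77) = 6 - 23*(-77) = 6 + 1771 = 1777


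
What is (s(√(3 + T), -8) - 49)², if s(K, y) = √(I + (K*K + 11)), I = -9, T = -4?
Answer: 2304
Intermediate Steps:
s(K, y) = √(2 + K²) (s(K, y) = √(-9 + (K*K + 11)) = √(-9 + (K² + 11)) = √(-9 + (11 + K²)) = √(2 + K²))
(s(√(3 + T), -8) - 49)² = (√(2 + (√(3 - 4))²) - 49)² = (√(2 + (√(-1))²) - 49)² = (√(2 + I²) - 49)² = (√(2 - 1) - 49)² = (√1 - 49)² = (1 - 49)² = (-48)² = 2304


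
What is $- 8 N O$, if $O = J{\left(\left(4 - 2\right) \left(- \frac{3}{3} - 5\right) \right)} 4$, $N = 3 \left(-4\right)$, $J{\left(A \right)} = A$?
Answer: $-4608$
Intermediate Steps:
$N = -12$
$O = -48$ ($O = \left(4 - 2\right) \left(- \frac{3}{3} - 5\right) 4 = 2 \left(\left(-3\right) \frac{1}{3} - 5\right) 4 = 2 \left(-1 - 5\right) 4 = 2 \left(-6\right) 4 = \left(-12\right) 4 = -48$)
$- 8 N O = \left(-8\right) \left(-12\right) \left(-48\right) = 96 \left(-48\right) = -4608$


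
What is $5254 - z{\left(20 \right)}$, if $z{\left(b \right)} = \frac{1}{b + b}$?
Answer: $\frac{210159}{40} \approx 5254.0$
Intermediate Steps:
$z{\left(b \right)} = \frac{1}{2 b}$
$5254 - z{\left(20 \right)} = 5254 - \frac{1}{2 \cdot 20} = 5254 - \frac{1}{2} \cdot \frac{1}{20} = 5254 - \frac{1}{40} = \frac{210159}{40}$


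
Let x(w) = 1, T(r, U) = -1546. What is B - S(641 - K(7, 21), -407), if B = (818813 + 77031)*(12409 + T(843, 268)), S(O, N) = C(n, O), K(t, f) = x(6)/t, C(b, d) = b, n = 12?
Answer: 9731553360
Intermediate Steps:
K(t, f) = 1/t
S(O, N) = 12
B = 9731553372 (B = (818813 + 77031)*(12409 - 1546) = 895844*10863 = 9731553372)
B - S(641 - K(7, 21), -407) = 9731553372 - 1*12 = 9731553372 - 12 = 9731553360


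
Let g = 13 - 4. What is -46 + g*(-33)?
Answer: -343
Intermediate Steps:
g = 9
-46 + g*(-33) = -46 + 9*(-33) = -46 - 297 = -343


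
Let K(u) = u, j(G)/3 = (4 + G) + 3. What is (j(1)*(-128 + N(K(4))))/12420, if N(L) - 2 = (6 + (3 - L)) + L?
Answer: -26/115 ≈ -0.22609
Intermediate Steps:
j(G) = 21 + 3*G (j(G) = 3*((4 + G) + 3) = 3*(7 + G) = 21 + 3*G)
N(L) = 11 (N(L) = 2 + ((6 + (3 - L)) + L) = 2 + ((9 - L) + L) = 2 + 9 = 11)
(j(1)*(-128 + N(K(4))))/12420 = ((21 + 3*1)*(-128 + 11))/12420 = ((21 + 3)*(-117))*(1/12420) = (24*(-117))*(1/12420) = -2808*1/12420 = -26/115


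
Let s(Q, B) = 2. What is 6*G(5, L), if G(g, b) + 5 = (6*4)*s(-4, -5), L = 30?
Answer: 258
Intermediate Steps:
G(g, b) = 43 (G(g, b) = -5 + (6*4)*2 = -5 + 24*2 = -5 + 48 = 43)
6*G(5, L) = 6*43 = 258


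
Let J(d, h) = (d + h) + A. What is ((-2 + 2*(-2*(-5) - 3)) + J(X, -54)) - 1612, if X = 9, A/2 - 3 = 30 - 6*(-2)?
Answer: -1555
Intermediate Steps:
A = 90 (A = 6 + 2*(30 - 6*(-2)) = 6 + 2*(30 - 1*(-12)) = 6 + 2*(30 + 12) = 6 + 2*42 = 6 + 84 = 90)
J(d, h) = 90 + d + h (J(d, h) = (d + h) + 90 = 90 + d + h)
((-2 + 2*(-2*(-5) - 3)) + J(X, -54)) - 1612 = ((-2 + 2*(-2*(-5) - 3)) + (90 + 9 - 54)) - 1612 = ((-2 + 2*(10 - 3)) + 45) - 1612 = ((-2 + 2*7) + 45) - 1612 = ((-2 + 14) + 45) - 1612 = (12 + 45) - 1612 = 57 - 1612 = -1555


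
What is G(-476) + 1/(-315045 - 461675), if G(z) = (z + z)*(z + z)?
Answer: 703944442879/776720 ≈ 9.0630e+5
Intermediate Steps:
G(z) = 4*z² (G(z) = (2*z)*(2*z) = 4*z²)
G(-476) + 1/(-315045 - 461675) = 4*(-476)² + 1/(-315045 - 461675) = 4*226576 + 1/(-776720) = 906304 - 1/776720 = 703944442879/776720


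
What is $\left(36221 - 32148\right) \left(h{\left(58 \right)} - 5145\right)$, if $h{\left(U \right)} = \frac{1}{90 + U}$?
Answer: $- \frac{3101422507}{148} \approx -2.0956 \cdot 10^{7}$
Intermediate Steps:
$\left(36221 - 32148\right) \left(h{\left(58 \right)} - 5145\right) = \left(36221 - 32148\right) \left(\frac{1}{90 + 58} - 5145\right) = 4073 \left(\frac{1}{148} + \left(-12787 + 7642\right)\right) = 4073 \left(\frac{1}{148} - 5145\right) = 4073 \left(- \frac{761459}{148}\right) = - \frac{3101422507}{148}$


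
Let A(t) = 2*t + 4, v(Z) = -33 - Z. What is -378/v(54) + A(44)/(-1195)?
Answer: 147902/34655 ≈ 4.2678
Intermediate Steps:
A(t) = 4 + 2*t
-378/v(54) + A(44)/(-1195) = -378/(-33 - 1*54) + (4 + 2*44)/(-1195) = -378/(-33 - 54) + (4 + 88)*(-1/1195) = -378/(-87) + 92*(-1/1195) = -378*(-1/87) - 92/1195 = 126/29 - 92/1195 = 147902/34655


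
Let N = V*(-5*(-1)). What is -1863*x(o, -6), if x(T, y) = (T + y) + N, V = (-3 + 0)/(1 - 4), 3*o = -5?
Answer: 4968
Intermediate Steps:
o = -5/3 (o = (⅓)*(-5) = -5/3 ≈ -1.6667)
V = 1 (V = -3/(-3) = -3*(-⅓) = 1)
N = 5 (N = 1*(-5*(-1)) = 1*5 = 5)
x(T, y) = 5 + T + y (x(T, y) = (T + y) + 5 = 5 + T + y)
-1863*x(o, -6) = -1863*(5 - 5/3 - 6) = -1863*(-8/3) = 4968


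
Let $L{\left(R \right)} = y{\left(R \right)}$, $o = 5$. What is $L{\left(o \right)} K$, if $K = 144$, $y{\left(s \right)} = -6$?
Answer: $-864$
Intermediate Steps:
$L{\left(R \right)} = -6$
$L{\left(o \right)} K = \left(-6\right) 144 = -864$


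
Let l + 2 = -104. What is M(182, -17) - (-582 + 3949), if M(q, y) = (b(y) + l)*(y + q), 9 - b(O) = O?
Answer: -16567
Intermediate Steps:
l = -106 (l = -2 - 104 = -106)
b(O) = 9 - O
M(q, y) = (-97 - y)*(q + y) (M(q, y) = ((9 - y) - 106)*(y + q) = (-97 - y)*(q + y))
M(182, -17) - (-582 + 3949) = (-1*(-17)² - 97*182 - 97*(-17) - 1*182*(-17)) - (-582 + 3949) = (-1*289 - 17654 + 1649 + 3094) - 1*3367 = (-289 - 17654 + 1649 + 3094) - 3367 = -13200 - 3367 = -16567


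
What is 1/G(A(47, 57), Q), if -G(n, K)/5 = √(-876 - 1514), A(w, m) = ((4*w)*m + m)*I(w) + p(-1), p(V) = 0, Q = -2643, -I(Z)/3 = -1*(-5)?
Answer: I*√2390/11950 ≈ 0.004091*I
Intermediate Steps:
I(Z) = -15 (I(Z) = -(-3)*(-5) = -3*5 = -15)
A(w, m) = -15*m - 60*m*w (A(w, m) = ((4*w)*m + m)*(-15) + 0 = (4*m*w + m)*(-15) + 0 = (m + 4*m*w)*(-15) + 0 = (-15*m - 60*m*w) + 0 = -15*m - 60*m*w)
G(n, K) = -5*I*√2390 (G(n, K) = -5*√(-876 - 1514) = -5*I*√2390)
1/G(A(47, 57), Q) = 1/(-5*I*√2390) = I*√2390/11950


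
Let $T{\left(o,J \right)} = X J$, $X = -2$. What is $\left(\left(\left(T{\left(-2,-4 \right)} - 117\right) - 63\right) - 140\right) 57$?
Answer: $-17784$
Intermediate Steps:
$T{\left(o,J \right)} = - 2 J$
$\left(\left(\left(T{\left(-2,-4 \right)} - 117\right) - 63\right) - 140\right) 57 = \left(\left(\left(\left(-2\right) \left(-4\right) - 117\right) - 63\right) - 140\right) 57 = \left(\left(\left(8 - 117\right) - 63\right) - 140\right) 57 = \left(\left(-109 - 63\right) - 140\right) 57 = \left(-172 - 140\right) 57 = \left(-312\right) 57 = -17784$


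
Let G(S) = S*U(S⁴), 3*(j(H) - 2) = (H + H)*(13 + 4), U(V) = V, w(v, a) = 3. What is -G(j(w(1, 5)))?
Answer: -60466176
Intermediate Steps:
j(H) = 2 + 34*H/3 (j(H) = 2 + ((H + H)*(13 + 4))/3 = 2 + ((2*H)*17)/3 = 2 + (34*H)/3 = 2 + 34*H/3)
G(S) = S⁵ (G(S) = S*S⁴ = S⁵)
-G(j(w(1, 5))) = -(2 + (34/3)*3)⁵ = -(2 + 34)⁵ = -1*36⁵ = -1*60466176 = -60466176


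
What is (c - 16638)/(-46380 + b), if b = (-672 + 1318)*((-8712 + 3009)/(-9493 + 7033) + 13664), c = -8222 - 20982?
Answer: -18795220/3600645263 ≈ -0.0052200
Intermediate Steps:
c = -29204
b = 3619661063/410 (b = 646*(-5703/(-2460) + 13664) = 646*(-5703*(-1/2460) + 13664) = 646*(1901/820 + 13664) = 646*(11206381/820) = 3619661063/410 ≈ 8.8284e+6)
(c - 16638)/(-46380 + b) = (-29204 - 16638)/(-46380 + 3619661063/410) = -45842/3600645263/410 = -45842*410/3600645263 = -18795220/3600645263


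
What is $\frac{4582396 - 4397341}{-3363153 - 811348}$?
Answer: $- \frac{185055}{4174501} \approx -0.04433$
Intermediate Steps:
$\frac{4582396 - 4397341}{-3363153 - 811348} = \frac{185055}{-4174501} = 185055 \left(- \frac{1}{4174501}\right) = - \frac{185055}{4174501}$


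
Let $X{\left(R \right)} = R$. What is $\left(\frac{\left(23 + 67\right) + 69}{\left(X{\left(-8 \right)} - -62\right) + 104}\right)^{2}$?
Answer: $\frac{25281}{24964} \approx 1.0127$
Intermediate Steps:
$\left(\frac{\left(23 + 67\right) + 69}{\left(X{\left(-8 \right)} - -62\right) + 104}\right)^{2} = \left(\frac{\left(23 + 67\right) + 69}{\left(-8 - -62\right) + 104}\right)^{2} = \left(\frac{90 + 69}{\left(-8 + 62\right) + 104}\right)^{2} = \left(\frac{159}{54 + 104}\right)^{2} = \left(\frac{159}{158}\right)^{2} = \frac{25281}{24964}$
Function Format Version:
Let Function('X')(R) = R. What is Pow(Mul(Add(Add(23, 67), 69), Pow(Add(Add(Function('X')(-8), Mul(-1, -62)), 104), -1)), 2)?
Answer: Rational(25281, 24964) ≈ 1.0127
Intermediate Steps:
Pow(Mul(Add(Add(23, 67), 69), Pow(Add(Add(Function('X')(-8), Mul(-1, -62)), 104), -1)), 2) = Pow(Mul(Add(Add(23, 67), 69), Pow(Add(Add(-8, Mul(-1, -62)), 104), -1)), 2) = Pow(Mul(Add(90, 69), Pow(Add(Add(-8, 62), 104), -1)), 2) = Pow(Mul(159, Pow(Add(54, 104), -1)), 2) = Pow(Mul(159, Pow(158, -1)), 2) = Pow(Mul(159, Rational(1, 158)), 2) = Pow(Rational(159, 158), 2) = Rational(25281, 24964)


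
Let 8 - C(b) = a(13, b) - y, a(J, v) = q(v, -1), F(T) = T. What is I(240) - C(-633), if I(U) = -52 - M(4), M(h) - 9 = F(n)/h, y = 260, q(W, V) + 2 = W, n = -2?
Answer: -1927/2 ≈ -963.50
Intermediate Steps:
q(W, V) = -2 + W
a(J, v) = -2 + v
M(h) = 9 - 2/h
C(b) = 270 - b (C(b) = 8 - ((-2 + b) - 1*260) = 8 - ((-2 + b) - 260) = 8 - (-262 + b) = 8 + (262 - b) = 270 - b)
I(U) = -121/2 (I(U) = -52 - (9 - 2/4) = -52 - (9 - 2*¼) = -52 - (9 - ½) = -52 - 1*17/2 = -52 - 17/2 = -121/2)
I(240) - C(-633) = -121/2 - (270 - 1*(-633)) = -121/2 - (270 + 633) = -121/2 - 1*903 = -121/2 - 903 = -1927/2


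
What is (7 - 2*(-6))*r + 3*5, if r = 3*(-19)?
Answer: -1068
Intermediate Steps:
r = -57
(7 - 2*(-6))*r + 3*5 = (7 - 2*(-6))*(-57) + 3*5 = (7 + 12)*(-57) + 15 = 19*(-57) + 15 = -1083 + 15 = -1068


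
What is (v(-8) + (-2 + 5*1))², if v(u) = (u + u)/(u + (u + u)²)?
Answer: 8281/961 ≈ 8.6171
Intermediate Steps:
v(u) = 2*u/(u + 4*u²) (v(u) = (2*u)/(u + (2*u)²) = (2*u)/(u + 4*u²) = 2*u/(u + 4*u²))
(v(-8) + (-2 + 5*1))² = (2/(1 + 4*(-8)) + (-2 + 5*1))² = (2/(1 - 32) + (-2 + 5))² = (2/(-31) + 3)² = (2*(-1/31) + 3)² = (-2/31 + 3)² = (91/31)² = 8281/961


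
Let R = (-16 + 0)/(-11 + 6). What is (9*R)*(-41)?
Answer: -5904/5 ≈ -1180.8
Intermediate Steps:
R = 16/5 (R = -16/(-5) = -16*(-⅕) = 16/5 ≈ 3.2000)
(9*R)*(-41) = (9*(16/5))*(-41) = (144/5)*(-41) = -5904/5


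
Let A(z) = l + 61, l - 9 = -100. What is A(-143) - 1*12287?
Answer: -12317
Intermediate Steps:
l = -91 (l = 9 - 100 = -91)
A(z) = -30 (A(z) = -91 + 61 = -30)
A(-143) - 1*12287 = -30 - 1*12287 = -30 - 12287 = -12317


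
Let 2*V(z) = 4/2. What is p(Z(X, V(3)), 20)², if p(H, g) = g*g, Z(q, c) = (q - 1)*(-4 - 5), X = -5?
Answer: 160000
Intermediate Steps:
V(z) = 1 (V(z) = (4/2)/2 = (4*(½))/2 = (½)*2 = 1)
Z(q, c) = 9 - 9*q (Z(q, c) = (-1 + q)*(-9) = 9 - 9*q)
p(H, g) = g²
p(Z(X, V(3)), 20)² = (20²)² = 400² = 160000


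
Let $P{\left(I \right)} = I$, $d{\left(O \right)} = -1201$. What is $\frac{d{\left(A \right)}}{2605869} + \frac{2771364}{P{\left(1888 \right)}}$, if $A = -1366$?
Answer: $\frac{1805452316957}{1229970168} \approx 1467.9$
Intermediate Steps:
$\frac{d{\left(A \right)}}{2605869} + \frac{2771364}{P{\left(1888 \right)}} = - \frac{1201}{2605869} + \frac{2771364}{1888} = \left(-1201\right) \frac{1}{2605869} + 2771364 \cdot \frac{1}{1888} = - \frac{1201}{2605869} + \frac{692841}{472} = \frac{1805452316957}{1229970168}$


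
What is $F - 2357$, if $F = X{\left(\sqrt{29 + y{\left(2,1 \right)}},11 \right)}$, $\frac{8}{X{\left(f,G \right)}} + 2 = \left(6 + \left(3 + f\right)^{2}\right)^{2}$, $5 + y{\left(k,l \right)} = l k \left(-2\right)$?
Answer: $- \frac{582750349}{247249} - \frac{6720 \sqrt{5}}{247249} \approx -2357.0$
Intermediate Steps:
$y{\left(k,l \right)} = -5 - 2 k l$ ($y{\left(k,l \right)} = -5 + l k \left(-2\right) = -5 + k l \left(-2\right) = -5 - 2 k l$)
$X{\left(f,G \right)} = \frac{8}{-2 + \left(6 + \left(3 + f\right)^{2}\right)^{2}}$
$F = \frac{8}{-2 + \left(6 + \left(3 + 2 \sqrt{5}\right)^{2}\right)^{2}}$ ($F = \frac{8}{-2 + \left(6 + \left(3 + \sqrt{29 - \left(5 + 4 \cdot 1\right)}\right)^{2}\right)^{2}} = \frac{8}{-2 + \left(6 + \left(3 + \sqrt{29 - 9}\right)^{2}\right)^{2}} = \frac{8}{-2 + \left(6 + \left(3 + \sqrt{20}\right)^{2}\right)^{2}} = \frac{8}{-2 + \left(6 + \left(3 + 2 \sqrt{5}\right)^{2}\right)^{2}} \approx 0.0020935$)
$F - 2357 = \left(\frac{15544}{247249} - \frac{6720 \sqrt{5}}{247249}\right) - 2357 = - \frac{582750349}{247249} - \frac{6720 \sqrt{5}}{247249}$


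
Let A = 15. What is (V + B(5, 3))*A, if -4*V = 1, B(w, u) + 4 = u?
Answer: -75/4 ≈ -18.750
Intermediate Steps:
B(w, u) = -4 + u
V = -1/4 (V = -1/4*1 = -1/4 ≈ -0.25000)
(V + B(5, 3))*A = (-1/4 + (-4 + 3))*15 = (-1/4 - 1)*15 = -5/4*15 = -75/4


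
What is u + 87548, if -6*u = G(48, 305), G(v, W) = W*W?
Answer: 432263/6 ≈ 72044.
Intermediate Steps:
G(v, W) = W**2
u = -93025/6 (u = -1/6*305**2 = -1/6*93025 = -93025/6 ≈ -15504.)
u + 87548 = -93025/6 + 87548 = 432263/6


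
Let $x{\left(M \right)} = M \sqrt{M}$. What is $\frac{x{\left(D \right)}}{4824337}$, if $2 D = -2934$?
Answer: $- \frac{4401 i \sqrt{163}}{4824337} \approx - 0.011647 i$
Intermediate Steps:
$D = -1467$ ($D = \frac{1}{2} \left(-2934\right) = -1467$)
$x{\left(M \right)} = M^{\frac{3}{2}}$
$\frac{x{\left(D \right)}}{4824337} = \frac{\left(-1467\right)^{\frac{3}{2}}}{4824337} = - 4401 i \sqrt{163} \cdot \frac{1}{4824337} = - \frac{4401 i \sqrt{163}}{4824337}$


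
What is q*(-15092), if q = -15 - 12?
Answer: 407484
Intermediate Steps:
q = -27
q*(-15092) = -27*(-15092) = 407484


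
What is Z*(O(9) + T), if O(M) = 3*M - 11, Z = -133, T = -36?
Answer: 2660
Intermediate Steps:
O(M) = -11 + 3*M
Z*(O(9) + T) = -133*((-11 + 3*9) - 36) = -133*((-11 + 27) - 36) = -133*(16 - 36) = -133*(-20) = 2660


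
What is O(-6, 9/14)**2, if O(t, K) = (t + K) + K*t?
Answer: 16641/196 ≈ 84.903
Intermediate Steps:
O(t, K) = K + t + K*t (O(t, K) = (K + t) + K*t = K + t + K*t)
O(-6, 9/14)**2 = (9/14 - 6 + (9/14)*(-6))**2 = (9/14 - 6 - 27/7)**2 = (-129/14)**2 = 16641/196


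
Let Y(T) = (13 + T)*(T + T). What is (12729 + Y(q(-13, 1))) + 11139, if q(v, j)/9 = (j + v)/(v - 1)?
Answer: 1185192/49 ≈ 24188.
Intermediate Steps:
q(v, j) = 9*(j + v)/(-1 + v) (q(v, j) = 9*((j + v)/(v - 1)) = 9*((j + v)/(-1 + v)) = 9*(j + v)/(-1 + v))
Y(T) = 2*T*(13 + T) (Y(T) = (13 + T)*(2*T) = 2*T*(13 + T))
(12729 + Y(q(-13, 1))) + 11139 = (12729 + 2*(9*(1 - 13)/(-1 - 13))*(13 + 9*(1 - 13)/(-1 - 13))) + 11139 = (12729 + 2*(9*(-12)/(-14))*(13 + 9*(-12)/(-14))) + 11139 = (12729 + 2*(9*(-1/14)*(-12))*(13 + 9*(-1/14)*(-12))) + 11139 = (12729 + 2*(54/7)*(13 + 54/7)) + 11139 = (12729 + 2*(54/7)*(145/7)) + 11139 = (12729 + 15660/49) + 11139 = 639381/49 + 11139 = 1185192/49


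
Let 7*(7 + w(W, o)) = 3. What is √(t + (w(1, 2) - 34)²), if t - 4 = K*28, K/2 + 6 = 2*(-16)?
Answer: 2*I*√5855/7 ≈ 21.862*I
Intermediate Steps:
w(W, o) = -46/7 (w(W, o) = -7 + (⅐)*3 = -7 + 3/7 = -46/7)
K = -76 (K = -12 + 2*(2*(-16)) = -12 + 2*(-32) = -12 - 64 = -76)
t = -2124 (t = 4 - 76*28 = 4 - 2128 = -2124)
√(t + (w(1, 2) - 34)²) = √(-2124 + (-46/7 - 34)²) = √(-2124 + (-284/7)²) = √(-2124 + 80656/49) = √(-23420/49) = 2*I*√5855/7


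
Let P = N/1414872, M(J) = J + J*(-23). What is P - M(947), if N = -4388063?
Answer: 29473055185/1414872 ≈ 20831.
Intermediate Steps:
M(J) = -22*J (M(J) = J - 23*J = -22*J)
P = -4388063/1414872 ≈ -3.1014
P - M(947) = -4388063/1414872 - (-22)*947 = -4388063/1414872 - 1*(-20834) = -4388063/1414872 + 20834 = 29473055185/1414872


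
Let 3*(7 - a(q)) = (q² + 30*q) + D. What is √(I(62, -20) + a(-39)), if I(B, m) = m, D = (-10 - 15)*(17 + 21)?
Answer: 4*√105/3 ≈ 13.663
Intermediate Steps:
D = -950 (D = -25*38 = -950)
a(q) = 971/3 - 10*q - q²/3 (a(q) = 7 - ((q² + 30*q) - 950)/3 = 7 - (-950 + q² + 30*q)/3 = 7 + (950/3 - 10*q - q²/3) = 971/3 - 10*q - q²/3)
√(I(62, -20) + a(-39)) = √(-20 + (971/3 - 10*(-39) - ⅓*(-39)²)) = √(-20 + (971/3 + 390 - ⅓*1521)) = √(-20 + (971/3 + 390 - 507)) = √(-20 + 620/3) = √(560/3) = 4*√105/3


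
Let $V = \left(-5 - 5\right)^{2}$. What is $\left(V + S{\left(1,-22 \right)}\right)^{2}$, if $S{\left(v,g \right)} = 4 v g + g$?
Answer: $100$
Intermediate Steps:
$V = 100$ ($V = \left(-10\right)^{2} = 100$)
$S{\left(v,g \right)} = g + 4 g v$ ($S{\left(v,g \right)} = 4 g v + g = g + 4 g v$)
$\left(V + S{\left(1,-22 \right)}\right)^{2} = \left(100 - 22 \left(1 + 4 \cdot 1\right)\right)^{2} = \left(100 - 22 \left(1 + 4\right)\right)^{2} = \left(100 - 110\right)^{2} = \left(-10\right)^{2} = 100$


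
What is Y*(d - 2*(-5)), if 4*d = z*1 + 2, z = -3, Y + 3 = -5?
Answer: -78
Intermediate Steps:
Y = -8 (Y = -3 - 5 = -8)
d = -¼ (d = (-3*1 + 2)/4 = (-3 + 2)/4 = (¼)*(-1) = -¼ ≈ -0.25000)
Y*(d - 2*(-5)) = -8*(-¼ - 2*(-5)) = -8*(-¼ + 10) = -8*39/4 = -78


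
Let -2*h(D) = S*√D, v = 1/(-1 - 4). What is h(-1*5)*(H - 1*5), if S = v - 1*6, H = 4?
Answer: -31*I*√5/10 ≈ -6.9318*I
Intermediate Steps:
v = -⅕ (v = 1/(-5) = -⅕ ≈ -0.20000)
S = -31/5 (S = -⅕ - 1*6 = -⅕ - 6 = -31/5 ≈ -6.2000)
h(D) = 31*√D/10 (h(D) = -(-31)*√D/10 = 31*√D/10)
h(-1*5)*(H - 1*5) = (31*√(-1*5)/10)*(4 - 1*5) = (31*√(-5)/10)*(4 - 5) = (31*(I*√5)/10)*(-1) = (31*I*√5/10)*(-1) = -31*I*√5/10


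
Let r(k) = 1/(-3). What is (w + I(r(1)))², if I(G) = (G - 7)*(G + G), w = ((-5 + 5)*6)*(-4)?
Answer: 1936/81 ≈ 23.901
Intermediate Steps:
r(k) = -⅓
w = 0 (w = (0*6)*(-4) = 0*(-4) = 0)
I(G) = 2*G*(-7 + G) (I(G) = (-7 + G)*(2*G) = 2*G*(-7 + G))
(w + I(r(1)))² = (0 + 2*(-⅓)*(-7 - ⅓))² = (0 + 2*(-⅓)*(-22/3))² = (0 + 44/9)² = (44/9)² = 1936/81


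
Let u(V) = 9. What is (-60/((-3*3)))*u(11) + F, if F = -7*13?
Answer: -31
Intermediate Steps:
F = -91
(-60/((-3*3)))*u(11) + F = -60/((-3*3))*9 - 91 = -60/(-9)*9 - 91 = -60*(-⅑)*9 - 91 = (20/3)*9 - 91 = 60 - 91 = -31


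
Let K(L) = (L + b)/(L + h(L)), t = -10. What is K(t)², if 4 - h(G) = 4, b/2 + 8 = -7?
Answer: 16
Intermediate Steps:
b = -30 (b = -16 + 2*(-7) = -16 - 14 = -30)
h(G) = 0 (h(G) = 4 - 1*4 = 4 - 4 = 0)
K(L) = (-30 + L)/L (K(L) = (L - 30)/(L + 0) = (-30 + L)/L)
K(t)² = ((-30 - 10)/(-10))² = (-⅒*(-40))² = 4² = 16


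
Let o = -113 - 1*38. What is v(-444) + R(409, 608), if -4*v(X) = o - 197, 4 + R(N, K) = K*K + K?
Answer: 370355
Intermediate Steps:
o = -151 (o = -113 - 38 = -151)
R(N, K) = -4 + K + K² (R(N, K) = -4 + (K*K + K) = -4 + (K² + K) = -4 + (K + K²) = -4 + K + K²)
v(X) = 87 (v(X) = -(-151 - 197)/4 = -¼*(-348) = 87)
v(-444) + R(409, 608) = 87 + (-4 + 608 + 608²) = 87 + (-4 + 608 + 369664) = 87 + 370268 = 370355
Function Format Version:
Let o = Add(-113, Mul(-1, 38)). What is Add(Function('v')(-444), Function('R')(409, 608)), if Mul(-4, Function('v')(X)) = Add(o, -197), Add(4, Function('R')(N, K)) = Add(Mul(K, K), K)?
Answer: 370355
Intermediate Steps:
o = -151 (o = Add(-113, -38) = -151)
Function('R')(N, K) = Add(-4, K, Pow(K, 2)) (Function('R')(N, K) = Add(-4, Add(Mul(K, K), K)) = Add(-4, Add(Pow(K, 2), K)) = Add(-4, Add(K, Pow(K, 2))) = Add(-4, K, Pow(K, 2)))
Function('v')(X) = 87 (Function('v')(X) = Mul(Rational(-1, 4), Add(-151, -197)) = Mul(Rational(-1, 4), -348) = 87)
Add(Function('v')(-444), Function('R')(409, 608)) = Add(87, Add(-4, 608, Pow(608, 2))) = Add(87, Add(-4, 608, 369664)) = Add(87, 370268) = 370355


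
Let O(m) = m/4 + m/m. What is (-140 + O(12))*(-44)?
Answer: 5984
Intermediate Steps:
O(m) = 1 + m/4 (O(m) = m*(¼) + 1 = m/4 + 1 = 1 + m/4)
(-140 + O(12))*(-44) = (-140 + (1 + (¼)*12))*(-44) = (-140 + (1 + 3))*(-44) = (-140 + 4)*(-44) = -136*(-44) = 5984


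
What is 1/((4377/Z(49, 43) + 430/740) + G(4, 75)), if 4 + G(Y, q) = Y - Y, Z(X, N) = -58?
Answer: -1073/84643 ≈ -0.012677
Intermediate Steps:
G(Y, q) = -4 (G(Y, q) = -4 + (Y - Y) = -4 + 0 = -4)
1/((4377/Z(49, 43) + 430/740) + G(4, 75)) = 1/((4377/(-58) + 430/740) - 4) = 1/((4377*(-1/58) + 430*(1/740)) - 4) = 1/((-4377/58 + 43/74) - 4) = 1/(-80351/1073 - 4) = 1/(-84643/1073) = -1073/84643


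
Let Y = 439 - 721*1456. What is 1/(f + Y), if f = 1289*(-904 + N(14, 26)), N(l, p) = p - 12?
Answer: -1/2196547 ≈ -4.5526e-7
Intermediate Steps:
N(l, p) = -12 + p
Y = -1049337 (Y = 439 - 1049776 = -1049337)
f = -1147210 (f = 1289*(-904 + (-12 + 26)) = 1289*(-904 + 14) = 1289*(-890) = -1147210)
1/(f + Y) = 1/(-1147210 - 1049337) = 1/(-2196547) = -1/2196547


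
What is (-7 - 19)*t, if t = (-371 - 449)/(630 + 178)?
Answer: 2665/101 ≈ 26.386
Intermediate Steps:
t = -205/202 (t = -820/808 = -820*1/808 = -205/202 ≈ -1.0149)
(-7 - 19)*t = (-7 - 19)*(-205/202) = -26*(-205/202) = 2665/101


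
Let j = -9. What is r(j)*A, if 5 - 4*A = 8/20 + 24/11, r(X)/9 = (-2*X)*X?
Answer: -96957/110 ≈ -881.43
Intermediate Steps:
r(X) = -18*X**2 (r(X) = 9*((-2*X)*X) = 9*(-2*X**2) = -18*X**2)
A = 133/220 (A = 5/4 - (8/20 + 24/11)/4 = 5/4 - (8*(1/20) + 24*(1/11))/4 = 5/4 - (2/5 + 24/11)/4 = 5/4 - 1/4*142/55 = 5/4 - 71/110 = 133/220 ≈ 0.60455)
r(j)*A = -18*(-9)**2*(133/220) = -18*81*(133/220) = -1458*133/220 = -96957/110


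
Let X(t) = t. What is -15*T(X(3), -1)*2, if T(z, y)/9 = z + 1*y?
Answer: -540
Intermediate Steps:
T(z, y) = 9*y + 9*z (T(z, y) = 9*(z + 1*y) = 9*(z + y) = 9*(y + z) = 9*y + 9*z)
-15*T(X(3), -1)*2 = -15*(9*(-1) + 9*3)*2 = -15*(-9 + 27)*2 = -15*18*2 = -270*2 = -540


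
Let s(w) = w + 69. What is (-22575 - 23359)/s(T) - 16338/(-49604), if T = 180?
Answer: -1137220987/6175698 ≈ -184.14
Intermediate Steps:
s(w) = 69 + w
(-22575 - 23359)/s(T) - 16338/(-49604) = (-22575 - 23359)/(69 + 180) - 16338/(-49604) = -45934/249 - 16338*(-1/49604) = -45934*1/249 + 8169/24802 = -45934/249 + 8169/24802 = -1137220987/6175698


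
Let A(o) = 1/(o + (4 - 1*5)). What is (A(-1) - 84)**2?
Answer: 28561/4 ≈ 7140.3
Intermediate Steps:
A(o) = 1/(-1 + o) (A(o) = 1/(o + (4 - 5)) = 1/(o - 1) = 1/(-1 + o))
(A(-1) - 84)**2 = (1/(-1 - 1) - 84)**2 = (1/(-2) - 84)**2 = (-1/2 - 84)**2 = (-169/2)**2 = 28561/4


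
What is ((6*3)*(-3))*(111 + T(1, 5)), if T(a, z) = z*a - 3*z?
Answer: -5454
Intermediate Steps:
T(a, z) = -3*z + a*z (T(a, z) = a*z - 3*z = -3*z + a*z)
((6*3)*(-3))*(111 + T(1, 5)) = ((6*3)*(-3))*(111 + 5*(-3 + 1)) = (18*(-3))*(111 + 5*(-2)) = -54*(111 - 10) = -54*101 = -5454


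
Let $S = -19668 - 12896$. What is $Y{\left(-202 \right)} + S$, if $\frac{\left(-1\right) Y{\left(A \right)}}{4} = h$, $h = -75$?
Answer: $-32264$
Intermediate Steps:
$Y{\left(A \right)} = 300$ ($Y{\left(A \right)} = \left(-4\right) \left(-75\right) = 300$)
$S = -32564$
$Y{\left(-202 \right)} + S = 300 - 32564 = -32264$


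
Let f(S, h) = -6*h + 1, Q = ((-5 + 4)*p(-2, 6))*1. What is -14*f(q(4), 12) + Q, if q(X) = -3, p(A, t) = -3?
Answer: 997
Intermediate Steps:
Q = 3 (Q = ((-5 + 4)*(-3))*1 = -1*(-3)*1 = 3*1 = 3)
f(S, h) = 1 - 6*h
-14*f(q(4), 12) + Q = -14*(1 - 6*12) + 3 = -14*(1 - 72) + 3 = -14*(-71) + 3 = 994 + 3 = 997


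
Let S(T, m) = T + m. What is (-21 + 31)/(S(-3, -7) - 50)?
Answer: -⅙ ≈ -0.16667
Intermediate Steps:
(-21 + 31)/(S(-3, -7) - 50) = (-21 + 31)/((-3 - 7) - 50) = 10/(-10 - 50) = 10/(-60) = -1/60*10 = -⅙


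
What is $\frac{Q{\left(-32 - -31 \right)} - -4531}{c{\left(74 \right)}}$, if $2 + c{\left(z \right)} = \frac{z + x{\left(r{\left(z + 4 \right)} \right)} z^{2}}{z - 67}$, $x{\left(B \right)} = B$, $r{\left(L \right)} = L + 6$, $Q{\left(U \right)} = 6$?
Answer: $\frac{2443}{35388} \approx 0.069035$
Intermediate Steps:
$r{\left(L \right)} = 6 + L$
$c{\left(z \right)} = -2 + \frac{z + z^{2} \left(10 + z\right)}{-67 + z}$ ($c{\left(z \right)} = -2 + \frac{z + \left(6 + \left(z + 4\right)\right) z^{2}}{z - 67} = -2 + \frac{z + \left(6 + \left(4 + z\right)\right) z^{2}}{-67 + z} = -2 + \frac{z + \left(10 + z\right) z^{2}}{-67 + z} = -2 + \frac{z + z^{2} \left(10 + z\right)}{-67 + z}$)
$\frac{Q{\left(-32 - -31 \right)} - -4531}{c{\left(74 \right)}} = \frac{6 - -4531}{\frac{1}{-67 + 74} \left(134 - 74 + 74^{2} \left(10 + 74\right)\right)} = \frac{6 + 4531}{\frac{1}{7} \left(134 - 74 + 5476 \cdot 84\right)} = \frac{4537}{\frac{1}{7} \left(134 - 74 + 459984\right)} = \frac{4537}{\frac{1}{7} \cdot 460044} = \frac{4537}{\frac{460044}{7}} = 4537 \cdot \frac{7}{460044} = \frac{2443}{35388}$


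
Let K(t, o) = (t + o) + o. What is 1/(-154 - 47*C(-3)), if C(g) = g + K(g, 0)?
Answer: 1/128 ≈ 0.0078125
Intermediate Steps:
K(t, o) = t + 2*o (K(t, o) = (o + t) + o = t + 2*o)
C(g) = 2*g (C(g) = g + (g + 2*0) = g + (g + 0) = g + g = 2*g)
1/(-154 - 47*C(-3)) = 1/(-154 - 94*(-3)) = 1/(-154 - 47*(-6)) = 1/(-154 + 282) = 1/128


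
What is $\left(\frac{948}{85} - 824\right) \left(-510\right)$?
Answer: $414552$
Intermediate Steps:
$\left(\frac{948}{85} - 824\right) \left(-510\right) = \left(- \frac{69092}{85}\right) \left(-510\right) = 414552$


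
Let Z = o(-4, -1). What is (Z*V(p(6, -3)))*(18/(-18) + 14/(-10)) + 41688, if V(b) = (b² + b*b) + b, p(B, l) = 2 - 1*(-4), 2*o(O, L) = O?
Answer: 210312/5 ≈ 42062.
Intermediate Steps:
o(O, L) = O/2
Z = -2 (Z = (½)*(-4) = -2)
p(B, l) = 6 (p(B, l) = 2 + 4 = 6)
V(b) = b + 2*b² (V(b) = (b² + b²) + b = 2*b² + b = b + 2*b²)
(Z*V(p(6, -3)))*(18/(-18) + 14/(-10)) + 41688 = (-12*(1 + 2*6))*(18/(-18) + 14/(-10)) + 41688 = (-12*(1 + 12))*(18*(-1/18) + 14*(-⅒)) + 41688 = (-12*13)*(-1 - 7/5) + 41688 = -2*78*(-12/5) + 41688 = -156*(-12/5) + 41688 = 1872/5 + 41688 = 210312/5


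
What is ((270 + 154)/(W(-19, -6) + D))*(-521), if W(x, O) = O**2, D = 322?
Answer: -110452/179 ≈ -617.05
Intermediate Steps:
((270 + 154)/(W(-19, -6) + D))*(-521) = ((270 + 154)/((-6)**2 + 322))*(-521) = (424/(36 + 322))*(-521) = (424/358)*(-521) = (424*(1/358))*(-521) = (212/179)*(-521) = -110452/179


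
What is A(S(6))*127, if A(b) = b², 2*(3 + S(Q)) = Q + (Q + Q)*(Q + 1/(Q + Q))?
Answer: 676783/4 ≈ 1.6920e+5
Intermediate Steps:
S(Q) = -3 + Q/2 + Q*(Q + 1/(2*Q)) (S(Q) = -3 + (Q + (Q + Q)*(Q + 1/(Q + Q)))/2 = -3 + (Q + (2*Q)*(Q + 1/(2*Q)))/2 = -3 + (Q + 2*Q*(Q + 1/(2*Q)))/2 = -3 + (Q/2 + Q*(Q + 1/(2*Q))) = -3 + Q/2 + Q*(Q + 1/(2*Q)))
A(S(6))*127 = (-5/2 + 6² + (½)*6)²*127 = (-5/2 + 36 + 3)²*127 = (73/2)²*127 = (5329/4)*127 = 676783/4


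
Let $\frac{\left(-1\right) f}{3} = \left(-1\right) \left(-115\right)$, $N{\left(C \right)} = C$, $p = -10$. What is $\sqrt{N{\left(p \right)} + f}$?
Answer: $i \sqrt{355} \approx 18.841 i$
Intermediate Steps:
$f = -345$ ($f = - 3 \left(\left(-1\right) \left(-115\right)\right) = \left(-3\right) 115 = -345$)
$\sqrt{N{\left(p \right)} + f} = \sqrt{-10 - 345} = \sqrt{-355} = i \sqrt{355}$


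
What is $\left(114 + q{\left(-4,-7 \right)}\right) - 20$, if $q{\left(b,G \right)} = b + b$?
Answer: $86$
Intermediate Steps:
$q{\left(b,G \right)} = 2 b$
$\left(114 + q{\left(-4,-7 \right)}\right) - 20 = \left(114 + 2 \left(-4\right)\right) - 20 = \left(114 - 8\right) - 20 = 106 - 20 = 86$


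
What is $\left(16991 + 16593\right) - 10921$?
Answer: $22663$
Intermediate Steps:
$\left(16991 + 16593\right) - 10921 = 33584 - 10921 = 22663$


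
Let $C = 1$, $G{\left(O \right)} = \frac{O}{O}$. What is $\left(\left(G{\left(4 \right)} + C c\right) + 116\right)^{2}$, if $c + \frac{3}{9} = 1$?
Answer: $\frac{124609}{9} \approx 13845.0$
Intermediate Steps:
$G{\left(O \right)} = 1$
$c = \frac{2}{3}$ ($c = - \frac{1}{3} + 1 = \frac{2}{3} \approx 0.66667$)
$\left(\left(G{\left(4 \right)} + C c\right) + 116\right)^{2} = \left(\left(1 + 1 \cdot \frac{2}{3}\right) + 116\right)^{2} = \left(\left(1 + \frac{2}{3}\right) + 116\right)^{2} = \left(\frac{5}{3} + 116\right)^{2} = \left(\frac{353}{3}\right)^{2} = \frac{124609}{9}$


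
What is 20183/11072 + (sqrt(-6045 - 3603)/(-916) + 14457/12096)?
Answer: 32894/10899 - 3*I*sqrt(67)/229 ≈ 3.0181 - 0.10723*I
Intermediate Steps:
20183/11072 + (sqrt(-6045 - 3603)/(-916) + 14457/12096) = 20183*(1/11072) + (sqrt(-9648)*(-1/916) + 14457*(1/12096)) = 20183/11072 + ((12*I*sqrt(67))*(-1/916) + 4819/4032) = 20183/11072 + (-3*I*sqrt(67)/229 + 4819/4032) = 20183/11072 + (4819/4032 - 3*I*sqrt(67)/229) = 32894/10899 - 3*I*sqrt(67)/229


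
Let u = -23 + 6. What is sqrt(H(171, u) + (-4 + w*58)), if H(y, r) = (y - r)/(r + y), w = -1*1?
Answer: 6*I*sqrt(10010)/77 ≈ 7.7961*I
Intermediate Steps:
w = -1
u = -17
H(y, r) = (y - r)/(r + y)
sqrt(H(171, u) + (-4 + w*58)) = sqrt((171 - 1*(-17))/(-17 + 171) + (-4 - 1*58)) = sqrt((171 + 17)/154 + (-4 - 58)) = sqrt((1/154)*188 - 62) = sqrt(94/77 - 62) = sqrt(-4680/77) = 6*I*sqrt(10010)/77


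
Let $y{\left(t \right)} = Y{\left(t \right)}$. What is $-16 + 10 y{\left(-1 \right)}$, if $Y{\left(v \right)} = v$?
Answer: $-26$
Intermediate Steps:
$y{\left(t \right)} = t$
$-16 + 10 y{\left(-1 \right)} = -16 + 10 \left(-1\right) = -16 - 10 = -26$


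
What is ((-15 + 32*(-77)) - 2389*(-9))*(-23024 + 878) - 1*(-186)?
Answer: -421261026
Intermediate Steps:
((-15 + 32*(-77)) - 2389*(-9))*(-23024 + 878) - 1*(-186) = ((-15 - 2464) + 21501)*(-22146) + 186 = (-2479 + 21501)*(-22146) + 186 = 19022*(-22146) + 186 = -421261212 + 186 = -421261026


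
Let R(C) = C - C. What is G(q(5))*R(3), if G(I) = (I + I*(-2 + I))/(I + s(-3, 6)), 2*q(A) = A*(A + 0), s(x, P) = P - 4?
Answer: 0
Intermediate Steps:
s(x, P) = -4 + P
R(C) = 0
q(A) = A²/2 (q(A) = (A*(A + 0))/2 = (A*A)/2 = A²/2)
G(I) = (I + I*(-2 + I))/(2 + I) (G(I) = (I + I*(-2 + I))/(I + (-4 + 6)) = (I + I*(-2 + I))/(I + 2) = (I + I*(-2 + I))/(2 + I))
G(q(5))*R(3) = (((½)*5²)*(-1 + (½)*5²)/(2 + (½)*5²))*0 = (((½)*25)*(-1 + (½)*25)/(2 + (½)*25))*0 = (25*(-1 + 25/2)/(2*(2 + 25/2)))*0 = ((25/2)*(23/2)/(29/2))*0 = ((25/2)*(2/29)*(23/2))*0 = (575/58)*0 = 0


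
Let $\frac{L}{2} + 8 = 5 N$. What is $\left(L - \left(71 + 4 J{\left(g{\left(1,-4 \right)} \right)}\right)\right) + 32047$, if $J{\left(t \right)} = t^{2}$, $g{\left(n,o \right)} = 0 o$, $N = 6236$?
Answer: $94320$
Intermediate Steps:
$g{\left(n,o \right)} = 0$
$L = 62344$ ($L = -16 + 2 \cdot 5 \cdot 6236 = -16 + 2 \cdot 31180 = -16 + 62360 = 62344$)
$\left(L - \left(71 + 4 J{\left(g{\left(1,-4 \right)} \right)}\right)\right) + 32047 = \left(62344 - \left(71 + 4 \cdot 0^{2}\right)\right) + 32047 = \left(62344 - 71\right) + 32047 = 62273 + 32047 = 94320$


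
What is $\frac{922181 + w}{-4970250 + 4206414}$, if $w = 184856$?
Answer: $- \frac{1107037}{763836} \approx -1.4493$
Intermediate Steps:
$\frac{922181 + w}{-4970250 + 4206414} = \frac{922181 + 184856}{-4970250 + 4206414} = \frac{1107037}{-763836} = 1107037 \left(- \frac{1}{763836}\right) = - \frac{1107037}{763836}$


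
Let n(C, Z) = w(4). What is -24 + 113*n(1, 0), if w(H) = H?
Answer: 428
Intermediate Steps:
n(C, Z) = 4
-24 + 113*n(1, 0) = -24 + 113*4 = -24 + 452 = 428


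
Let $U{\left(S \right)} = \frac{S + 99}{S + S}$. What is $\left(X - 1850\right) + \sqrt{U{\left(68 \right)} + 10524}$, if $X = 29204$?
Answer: $27354 + \frac{\sqrt{48668654}}{68} \approx 27457.0$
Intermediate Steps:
$U{\left(S \right)} = \frac{99 + S}{2 S}$
$\left(X - 1850\right) + \sqrt{U{\left(68 \right)} + 10524} = \left(29204 - 1850\right) + \sqrt{\frac{99 + 68}{2 \cdot 68} + 10524} = 27354 + \sqrt{\frac{1}{2} \cdot \frac{1}{68} \cdot 167 + 10524} = 27354 + \sqrt{\frac{167}{136} + 10524} = 27354 + \sqrt{\frac{1431431}{136}} = 27354 + \frac{\sqrt{48668654}}{68}$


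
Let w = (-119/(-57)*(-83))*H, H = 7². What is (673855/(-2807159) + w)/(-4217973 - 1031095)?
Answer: 679313786221/419946601617642 ≈ 0.0016176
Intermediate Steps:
H = 49
w = -483973/57 (w = (-119/(-57)*(-83))*49 = (-119*(-1/57)*(-83))*49 = ((119/57)*(-83))*49 = -9877/57*49 = -483973/57 ≈ -8490.8)
(673855/(-2807159) + w)/(-4217973 - 1031095) = (673855/(-2807159) - 483973/57)/(-4217973 - 1031095) = (673855*(-1/2807159) - 483973/57)/(-5249068) = (-673855/2807159 - 483973/57)*(-1/5249068) = -1358627572442/160008063*(-1/5249068) = 679313786221/419946601617642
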